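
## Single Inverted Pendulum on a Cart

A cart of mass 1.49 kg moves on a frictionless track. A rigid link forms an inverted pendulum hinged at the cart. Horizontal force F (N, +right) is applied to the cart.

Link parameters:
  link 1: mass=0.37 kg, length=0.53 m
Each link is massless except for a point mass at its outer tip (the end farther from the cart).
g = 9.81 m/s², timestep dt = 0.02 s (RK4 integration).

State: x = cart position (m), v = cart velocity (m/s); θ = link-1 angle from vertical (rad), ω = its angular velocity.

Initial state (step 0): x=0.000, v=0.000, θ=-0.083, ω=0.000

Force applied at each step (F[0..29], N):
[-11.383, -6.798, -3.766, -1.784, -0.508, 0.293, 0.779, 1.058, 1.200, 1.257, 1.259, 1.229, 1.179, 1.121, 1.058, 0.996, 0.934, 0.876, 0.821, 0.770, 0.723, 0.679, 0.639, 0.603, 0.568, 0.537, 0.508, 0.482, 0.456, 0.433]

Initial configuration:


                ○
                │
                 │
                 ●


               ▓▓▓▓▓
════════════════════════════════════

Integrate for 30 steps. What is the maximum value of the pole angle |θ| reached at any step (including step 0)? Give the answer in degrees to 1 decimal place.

apply F[0]=-11.383 → step 1: x=-0.001, v=-0.149, θ=-0.081, ω=0.249
apply F[1]=-6.798 → step 2: x=-0.005, v=-0.236, θ=-0.074, ω=0.385
apply F[2]=-3.766 → step 3: x=-0.011, v=-0.283, θ=-0.066, ω=0.447
apply F[3]=-1.784 → step 4: x=-0.016, v=-0.304, θ=-0.057, ω=0.464
apply F[4]=-0.508 → step 5: x=-0.023, v=-0.308, θ=-0.048, ω=0.453
apply F[5]=+0.293 → step 6: x=-0.029, v=-0.302, θ=-0.039, ω=0.426
apply F[6]=+0.779 → step 7: x=-0.035, v=-0.290, θ=-0.031, ω=0.390
apply F[7]=+1.058 → step 8: x=-0.040, v=-0.275, θ=-0.023, ω=0.351
apply F[8]=+1.200 → step 9: x=-0.046, v=-0.258, θ=-0.017, ω=0.311
apply F[9]=+1.257 → step 10: x=-0.050, v=-0.240, θ=-0.011, ω=0.273
apply F[10]=+1.259 → step 11: x=-0.055, v=-0.223, θ=-0.006, ω=0.237
apply F[11]=+1.229 → step 12: x=-0.059, v=-0.206, θ=-0.001, ω=0.205
apply F[12]=+1.179 → step 13: x=-0.063, v=-0.190, θ=0.003, ω=0.175
apply F[13]=+1.121 → step 14: x=-0.067, v=-0.176, θ=0.006, ω=0.149
apply F[14]=+1.058 → step 15: x=-0.070, v=-0.162, θ=0.008, ω=0.125
apply F[15]=+0.996 → step 16: x=-0.074, v=-0.149, θ=0.011, ω=0.105
apply F[16]=+0.934 → step 17: x=-0.076, v=-0.137, θ=0.013, ω=0.086
apply F[17]=+0.876 → step 18: x=-0.079, v=-0.126, θ=0.014, ω=0.070
apply F[18]=+0.821 → step 19: x=-0.081, v=-0.115, θ=0.016, ω=0.056
apply F[19]=+0.770 → step 20: x=-0.084, v=-0.106, θ=0.017, ω=0.044
apply F[20]=+0.723 → step 21: x=-0.086, v=-0.097, θ=0.017, ω=0.034
apply F[21]=+0.679 → step 22: x=-0.087, v=-0.089, θ=0.018, ω=0.025
apply F[22]=+0.639 → step 23: x=-0.089, v=-0.081, θ=0.018, ω=0.017
apply F[23]=+0.603 → step 24: x=-0.091, v=-0.074, θ=0.019, ω=0.010
apply F[24]=+0.568 → step 25: x=-0.092, v=-0.067, θ=0.019, ω=0.005
apply F[25]=+0.537 → step 26: x=-0.093, v=-0.061, θ=0.019, ω=-0.000
apply F[26]=+0.508 → step 27: x=-0.095, v=-0.055, θ=0.019, ω=-0.005
apply F[27]=+0.482 → step 28: x=-0.096, v=-0.049, θ=0.019, ω=-0.008
apply F[28]=+0.456 → step 29: x=-0.097, v=-0.044, θ=0.018, ω=-0.011
apply F[29]=+0.433 → step 30: x=-0.097, v=-0.039, θ=0.018, ω=-0.014
Max |angle| over trajectory = 0.083 rad = 4.8°.

Answer: 4.8°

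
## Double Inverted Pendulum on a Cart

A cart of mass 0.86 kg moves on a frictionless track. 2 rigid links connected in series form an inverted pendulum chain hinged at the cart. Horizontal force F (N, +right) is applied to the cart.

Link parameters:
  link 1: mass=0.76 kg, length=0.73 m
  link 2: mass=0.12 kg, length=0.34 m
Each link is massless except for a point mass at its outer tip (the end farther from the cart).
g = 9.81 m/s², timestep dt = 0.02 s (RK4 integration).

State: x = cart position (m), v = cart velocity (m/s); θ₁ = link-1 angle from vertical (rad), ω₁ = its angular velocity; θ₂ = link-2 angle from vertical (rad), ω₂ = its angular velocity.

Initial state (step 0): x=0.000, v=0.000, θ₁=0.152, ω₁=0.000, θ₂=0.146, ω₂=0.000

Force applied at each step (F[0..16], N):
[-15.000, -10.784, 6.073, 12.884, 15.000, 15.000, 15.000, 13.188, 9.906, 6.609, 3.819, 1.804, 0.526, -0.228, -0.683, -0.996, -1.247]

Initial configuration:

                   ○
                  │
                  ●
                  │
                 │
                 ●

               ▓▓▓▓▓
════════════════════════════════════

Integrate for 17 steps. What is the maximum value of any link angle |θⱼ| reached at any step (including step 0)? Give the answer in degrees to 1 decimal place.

apply F[0]=-15.000 → step 1: x=-0.004, v=-0.370, θ₁=0.157, ω₁=0.542, θ₂=0.146, ω₂=-0.004
apply F[1]=-10.784 → step 2: x=-0.014, v=-0.644, θ₁=0.172, ω₁=0.958, θ₂=0.146, ω₂=-0.012
apply F[2]=+6.073 → step 3: x=-0.026, v=-0.540, θ₁=0.191, ω₁=0.867, θ₂=0.145, ω₂=-0.037
apply F[3]=+12.884 → step 4: x=-0.034, v=-0.288, θ₁=0.205, ω₁=0.584, θ₂=0.144, ω₂=-0.080
apply F[4]=+15.000 → step 5: x=-0.037, v=0.008, θ₁=0.213, ω₁=0.248, θ₂=0.142, ω₂=-0.136
apply F[5]=+15.000 → step 6: x=-0.034, v=0.301, θ₁=0.215, ω₁=-0.084, θ₂=0.139, ω₂=-0.200
apply F[6]=+15.000 → step 7: x=-0.025, v=0.595, θ₁=0.210, ω₁=-0.417, θ₂=0.134, ω₂=-0.266
apply F[7]=+13.188 → step 8: x=-0.010, v=0.852, θ₁=0.199, ω₁=-0.703, θ₂=0.128, ω₂=-0.326
apply F[8]=+9.906 → step 9: x=0.009, v=1.040, θ₁=0.183, ω₁=-0.901, θ₂=0.121, ω₂=-0.376
apply F[9]=+6.609 → step 10: x=0.031, v=1.158, θ₁=0.164, ω₁=-1.012, θ₂=0.113, ω₂=-0.414
apply F[10]=+3.819 → step 11: x=0.054, v=1.218, θ₁=0.143, ω₁=-1.050, θ₂=0.105, ω₂=-0.443
apply F[11]=+1.804 → step 12: x=0.079, v=1.235, θ₁=0.122, ω₁=-1.036, θ₂=0.095, ω₂=-0.463
apply F[12]=+0.526 → step 13: x=0.104, v=1.227, θ₁=0.102, ω₁=-0.994, θ₂=0.086, ω₂=-0.476
apply F[13]=-0.228 → step 14: x=0.128, v=1.205, θ₁=0.083, ω₁=-0.939, θ₂=0.076, ω₂=-0.483
apply F[14]=-0.683 → step 15: x=0.152, v=1.175, θ₁=0.065, ω₁=-0.879, θ₂=0.067, ω₂=-0.484
apply F[15]=-0.996 → step 16: x=0.175, v=1.142, θ₁=0.048, ω₁=-0.818, θ₂=0.057, ω₂=-0.480
apply F[16]=-1.247 → step 17: x=0.197, v=1.105, θ₁=0.032, ω₁=-0.758, θ₂=0.048, ω₂=-0.472
Max |angle| over trajectory = 0.215 rad = 12.3°.

Answer: 12.3°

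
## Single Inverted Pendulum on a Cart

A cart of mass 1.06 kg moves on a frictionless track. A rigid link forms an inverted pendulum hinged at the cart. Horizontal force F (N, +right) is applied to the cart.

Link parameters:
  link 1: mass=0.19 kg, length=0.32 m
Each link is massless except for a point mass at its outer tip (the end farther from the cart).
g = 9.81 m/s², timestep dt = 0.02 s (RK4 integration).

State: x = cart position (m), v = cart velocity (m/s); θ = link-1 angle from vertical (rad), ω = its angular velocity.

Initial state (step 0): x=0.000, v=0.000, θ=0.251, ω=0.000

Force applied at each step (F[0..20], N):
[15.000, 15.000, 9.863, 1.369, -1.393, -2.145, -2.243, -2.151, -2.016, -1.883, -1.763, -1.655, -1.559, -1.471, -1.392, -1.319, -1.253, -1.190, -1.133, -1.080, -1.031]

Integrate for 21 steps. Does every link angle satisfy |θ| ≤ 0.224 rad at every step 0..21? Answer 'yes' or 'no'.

Answer: no

Derivation:
apply F[0]=+15.000 → step 1: x=0.003, v=0.272, θ=0.244, ω=-0.672
apply F[1]=+15.000 → step 2: x=0.011, v=0.544, θ=0.224, ω=-1.358
apply F[2]=+9.863 → step 3: x=0.024, v=0.723, θ=0.193, ω=-1.775
apply F[3]=+1.369 → step 4: x=0.038, v=0.743, θ=0.158, ω=-1.731
apply F[4]=-1.393 → step 5: x=0.053, v=0.712, θ=0.125, ω=-1.550
apply F[5]=-2.145 → step 6: x=0.067, v=0.668, θ=0.096, ω=-1.346
apply F[6]=-2.243 → step 7: x=0.079, v=0.623, θ=0.071, ω=-1.155
apply F[7]=-2.151 → step 8: x=0.091, v=0.581, θ=0.050, ω=-0.985
apply F[8]=-2.016 → step 9: x=0.103, v=0.541, θ=0.032, ω=-0.837
apply F[9]=-1.883 → step 10: x=0.113, v=0.505, θ=0.016, ω=-0.709
apply F[10]=-1.763 → step 11: x=0.123, v=0.471, θ=0.003, ω=-0.598
apply F[11]=-1.655 → step 12: x=0.132, v=0.440, θ=-0.008, ω=-0.503
apply F[12]=-1.559 → step 13: x=0.141, v=0.411, θ=-0.017, ω=-0.420
apply F[13]=-1.471 → step 14: x=0.149, v=0.384, θ=-0.025, ω=-0.349
apply F[14]=-1.392 → step 15: x=0.156, v=0.359, θ=-0.031, ω=-0.287
apply F[15]=-1.319 → step 16: x=0.163, v=0.335, θ=-0.036, ω=-0.234
apply F[16]=-1.253 → step 17: x=0.169, v=0.313, θ=-0.041, ω=-0.188
apply F[17]=-1.190 → step 18: x=0.175, v=0.292, θ=-0.044, ω=-0.149
apply F[18]=-1.133 → step 19: x=0.181, v=0.272, θ=-0.047, ω=-0.115
apply F[19]=-1.080 → step 20: x=0.186, v=0.254, θ=-0.049, ω=-0.085
apply F[20]=-1.031 → step 21: x=0.191, v=0.236, θ=-0.050, ω=-0.061
Max |angle| over trajectory = 0.251 rad; bound = 0.224 → exceeded.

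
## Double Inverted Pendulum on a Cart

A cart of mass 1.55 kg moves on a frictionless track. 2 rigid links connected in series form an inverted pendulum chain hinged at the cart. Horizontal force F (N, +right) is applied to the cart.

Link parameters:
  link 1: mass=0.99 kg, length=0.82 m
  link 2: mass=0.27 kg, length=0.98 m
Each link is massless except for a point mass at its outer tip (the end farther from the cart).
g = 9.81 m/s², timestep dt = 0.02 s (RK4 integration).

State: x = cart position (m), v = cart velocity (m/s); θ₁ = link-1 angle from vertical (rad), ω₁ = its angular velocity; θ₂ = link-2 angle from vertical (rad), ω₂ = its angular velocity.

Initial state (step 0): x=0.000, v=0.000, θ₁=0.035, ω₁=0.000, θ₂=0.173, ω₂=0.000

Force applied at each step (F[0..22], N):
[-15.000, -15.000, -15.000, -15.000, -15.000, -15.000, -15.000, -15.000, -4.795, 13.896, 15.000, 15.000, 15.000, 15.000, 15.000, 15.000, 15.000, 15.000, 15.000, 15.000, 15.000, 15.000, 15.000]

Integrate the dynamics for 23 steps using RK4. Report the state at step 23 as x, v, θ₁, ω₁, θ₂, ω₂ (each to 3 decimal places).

Answer: x=-0.373, v=0.105, θ₁=0.789, ω₁=2.175, θ₂=0.141, ω₂=-0.751

Derivation:
apply F[0]=-15.000 → step 1: x=-0.002, v=-0.199, θ₁=0.037, ω₁=0.243, θ₂=0.173, ω₂=0.033
apply F[1]=-15.000 → step 2: x=-0.008, v=-0.399, θ₁=0.045, ω₁=0.488, θ₂=0.174, ω₂=0.065
apply F[2]=-15.000 → step 3: x=-0.018, v=-0.600, θ₁=0.057, ω₁=0.737, θ₂=0.176, ω₂=0.094
apply F[3]=-15.000 → step 4: x=-0.032, v=-0.802, θ₁=0.074, ω₁=0.993, θ₂=0.178, ω₂=0.119
apply F[4]=-15.000 → step 5: x=-0.050, v=-1.006, θ₁=0.097, ω₁=1.256, θ₂=0.181, ω₂=0.138
apply F[5]=-15.000 → step 6: x=-0.072, v=-1.212, θ₁=0.125, ω₁=1.529, θ₂=0.184, ω₂=0.151
apply F[6]=-15.000 → step 7: x=-0.099, v=-1.420, θ₁=0.158, ω₁=1.811, θ₂=0.187, ω₂=0.158
apply F[7]=-15.000 → step 8: x=-0.129, v=-1.626, θ₁=0.197, ω₁=2.101, θ₂=0.190, ω₂=0.159
apply F[8]=-4.795 → step 9: x=-0.162, v=-1.705, θ₁=0.241, ω₁=2.248, θ₂=0.193, ω₂=0.156
apply F[9]=+13.896 → step 10: x=-0.195, v=-1.557, θ₁=0.284, ω₁=2.139, θ₂=0.196, ω₂=0.143
apply F[10]=+15.000 → step 11: x=-0.225, v=-1.403, θ₁=0.326, ω₁=2.038, θ₂=0.199, ω₂=0.120
apply F[11]=+15.000 → step 12: x=-0.251, v=-1.256, θ₁=0.366, ω₁=1.958, θ₂=0.201, ω₂=0.088
apply F[12]=+15.000 → step 13: x=-0.275, v=-1.115, θ₁=0.405, ω₁=1.899, θ₂=0.202, ω₂=0.047
apply F[13]=+15.000 → step 14: x=-0.296, v=-0.980, θ₁=0.442, ω₁=1.859, θ₂=0.203, ω₂=-0.002
apply F[14]=+15.000 → step 15: x=-0.314, v=-0.849, θ₁=0.479, ω₁=1.837, θ₂=0.202, ω₂=-0.060
apply F[15]=+15.000 → step 16: x=-0.330, v=-0.723, θ₁=0.516, ω₁=1.832, θ₂=0.200, ω₂=-0.126
apply F[16]=+15.000 → step 17: x=-0.343, v=-0.600, θ₁=0.552, ω₁=1.843, θ₂=0.197, ω₂=-0.199
apply F[17]=+15.000 → step 18: x=-0.354, v=-0.480, θ₁=0.589, ω₁=1.868, θ₂=0.192, ω₂=-0.279
apply F[18]=+15.000 → step 19: x=-0.362, v=-0.362, θ₁=0.627, ω₁=1.906, θ₂=0.186, ω₂=-0.364
apply F[19]=+15.000 → step 20: x=-0.368, v=-0.245, θ₁=0.666, ω₁=1.957, θ₂=0.177, ω₂=-0.456
apply F[20]=+15.000 → step 21: x=-0.372, v=-0.129, θ₁=0.706, ω₁=2.019, θ₂=0.167, ω₂=-0.551
apply F[21]=+15.000 → step 22: x=-0.373, v=-0.012, θ₁=0.747, ω₁=2.092, θ₂=0.155, ω₂=-0.650
apply F[22]=+15.000 → step 23: x=-0.373, v=0.105, θ₁=0.789, ω₁=2.175, θ₂=0.141, ω₂=-0.751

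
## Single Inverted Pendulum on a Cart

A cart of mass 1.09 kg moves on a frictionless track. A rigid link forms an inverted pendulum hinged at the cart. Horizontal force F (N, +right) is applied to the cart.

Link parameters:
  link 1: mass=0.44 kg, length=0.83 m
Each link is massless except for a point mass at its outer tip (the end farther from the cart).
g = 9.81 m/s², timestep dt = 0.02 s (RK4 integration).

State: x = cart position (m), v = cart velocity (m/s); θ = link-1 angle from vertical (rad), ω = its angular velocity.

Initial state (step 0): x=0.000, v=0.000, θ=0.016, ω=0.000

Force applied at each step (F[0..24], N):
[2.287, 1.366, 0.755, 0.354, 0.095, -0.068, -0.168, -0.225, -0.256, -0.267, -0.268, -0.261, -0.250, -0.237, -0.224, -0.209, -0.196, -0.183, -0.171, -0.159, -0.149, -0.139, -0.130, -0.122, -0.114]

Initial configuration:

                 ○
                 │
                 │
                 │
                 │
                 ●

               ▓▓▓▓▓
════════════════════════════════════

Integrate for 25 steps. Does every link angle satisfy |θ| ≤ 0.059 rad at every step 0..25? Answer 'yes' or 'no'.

apply F[0]=+2.287 → step 1: x=0.000, v=0.041, θ=0.016, ω=-0.045
apply F[1]=+1.366 → step 2: x=0.001, v=0.065, θ=0.014, ω=-0.071
apply F[2]=+0.755 → step 3: x=0.003, v=0.077, θ=0.013, ω=-0.083
apply F[3]=+0.354 → step 4: x=0.004, v=0.083, θ=0.011, ω=-0.086
apply F[4]=+0.095 → step 5: x=0.006, v=0.084, θ=0.009, ω=-0.085
apply F[5]=-0.068 → step 6: x=0.008, v=0.082, θ=0.008, ω=-0.081
apply F[6]=-0.168 → step 7: x=0.009, v=0.078, θ=0.006, ω=-0.075
apply F[7]=-0.225 → step 8: x=0.011, v=0.074, θ=0.005, ω=-0.068
apply F[8]=-0.256 → step 9: x=0.012, v=0.069, θ=0.004, ω=-0.061
apply F[9]=-0.267 → step 10: x=0.014, v=0.064, θ=0.002, ω=-0.054
apply F[10]=-0.268 → step 11: x=0.015, v=0.058, θ=0.001, ω=-0.048
apply F[11]=-0.261 → step 12: x=0.016, v=0.054, θ=0.000, ω=-0.041
apply F[12]=-0.250 → step 13: x=0.017, v=0.049, θ=-0.000, ω=-0.036
apply F[13]=-0.237 → step 14: x=0.018, v=0.045, θ=-0.001, ω=-0.031
apply F[14]=-0.224 → step 15: x=0.019, v=0.041, θ=-0.002, ω=-0.026
apply F[15]=-0.209 → step 16: x=0.020, v=0.037, θ=-0.002, ω=-0.022
apply F[16]=-0.196 → step 17: x=0.020, v=0.034, θ=-0.002, ω=-0.019
apply F[17]=-0.183 → step 18: x=0.021, v=0.030, θ=-0.003, ω=-0.016
apply F[18]=-0.171 → step 19: x=0.022, v=0.028, θ=-0.003, ω=-0.013
apply F[19]=-0.159 → step 20: x=0.022, v=0.025, θ=-0.003, ω=-0.010
apply F[20]=-0.149 → step 21: x=0.023, v=0.022, θ=-0.003, ω=-0.008
apply F[21]=-0.139 → step 22: x=0.023, v=0.020, θ=-0.004, ω=-0.006
apply F[22]=-0.130 → step 23: x=0.023, v=0.018, θ=-0.004, ω=-0.005
apply F[23]=-0.122 → step 24: x=0.024, v=0.016, θ=-0.004, ω=-0.003
apply F[24]=-0.114 → step 25: x=0.024, v=0.014, θ=-0.004, ω=-0.002
Max |angle| over trajectory = 0.016 rad; bound = 0.059 → within bound.

Answer: yes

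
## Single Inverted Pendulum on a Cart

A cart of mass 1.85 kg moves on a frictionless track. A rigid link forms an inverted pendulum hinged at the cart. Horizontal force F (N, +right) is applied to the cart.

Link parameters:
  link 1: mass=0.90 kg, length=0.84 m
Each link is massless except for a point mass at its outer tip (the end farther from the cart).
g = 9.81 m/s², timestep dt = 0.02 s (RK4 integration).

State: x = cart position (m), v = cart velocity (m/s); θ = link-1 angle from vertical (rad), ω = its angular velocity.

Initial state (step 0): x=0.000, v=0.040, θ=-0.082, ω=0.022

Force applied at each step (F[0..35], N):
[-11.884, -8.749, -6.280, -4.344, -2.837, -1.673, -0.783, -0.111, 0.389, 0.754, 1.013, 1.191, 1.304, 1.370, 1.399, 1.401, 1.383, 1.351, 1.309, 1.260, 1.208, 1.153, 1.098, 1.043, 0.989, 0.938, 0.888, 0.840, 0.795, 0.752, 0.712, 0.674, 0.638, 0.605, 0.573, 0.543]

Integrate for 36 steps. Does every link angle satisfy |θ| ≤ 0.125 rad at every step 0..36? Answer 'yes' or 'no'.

apply F[0]=-11.884 → step 1: x=-0.000, v=-0.080, θ=-0.080, ω=0.146
apply F[1]=-8.749 → step 2: x=-0.003, v=-0.167, θ=-0.077, ω=0.231
apply F[2]=-6.280 → step 3: x=-0.007, v=-0.228, θ=-0.071, ω=0.285
apply F[3]=-4.344 → step 4: x=-0.012, v=-0.268, θ=-0.065, ω=0.317
apply F[4]=-2.837 → step 5: x=-0.017, v=-0.293, θ=-0.059, ω=0.332
apply F[5]=-1.673 → step 6: x=-0.023, v=-0.306, θ=-0.052, ω=0.335
apply F[6]=-0.783 → step 7: x=-0.030, v=-0.310, θ=-0.046, ω=0.328
apply F[7]=-0.111 → step 8: x=-0.036, v=-0.307, θ=-0.039, ω=0.315
apply F[8]=+0.389 → step 9: x=-0.042, v=-0.299, θ=-0.033, ω=0.297
apply F[9]=+0.754 → step 10: x=-0.048, v=-0.288, θ=-0.027, ω=0.277
apply F[10]=+1.013 → step 11: x=-0.053, v=-0.275, θ=-0.022, ω=0.255
apply F[11]=+1.191 → step 12: x=-0.059, v=-0.260, θ=-0.017, ω=0.233
apply F[12]=+1.304 → step 13: x=-0.064, v=-0.245, θ=-0.013, ω=0.211
apply F[13]=+1.370 → step 14: x=-0.068, v=-0.229, θ=-0.009, ω=0.190
apply F[14]=+1.399 → step 15: x=-0.073, v=-0.213, θ=-0.005, ω=0.170
apply F[15]=+1.401 → step 16: x=-0.077, v=-0.198, θ=-0.002, ω=0.150
apply F[16]=+1.383 → step 17: x=-0.081, v=-0.183, θ=0.001, ω=0.132
apply F[17]=+1.351 → step 18: x=-0.084, v=-0.168, θ=0.003, ω=0.116
apply F[18]=+1.309 → step 19: x=-0.088, v=-0.155, θ=0.006, ω=0.101
apply F[19]=+1.260 → step 20: x=-0.090, v=-0.142, θ=0.007, ω=0.087
apply F[20]=+1.208 → step 21: x=-0.093, v=-0.129, θ=0.009, ω=0.074
apply F[21]=+1.153 → step 22: x=-0.096, v=-0.118, θ=0.010, ω=0.062
apply F[22]=+1.098 → step 23: x=-0.098, v=-0.107, θ=0.012, ω=0.052
apply F[23]=+1.043 → step 24: x=-0.100, v=-0.097, θ=0.013, ω=0.043
apply F[24]=+0.989 → step 25: x=-0.102, v=-0.087, θ=0.013, ω=0.035
apply F[25]=+0.938 → step 26: x=-0.103, v=-0.079, θ=0.014, ω=0.027
apply F[26]=+0.888 → step 27: x=-0.105, v=-0.070, θ=0.014, ω=0.021
apply F[27]=+0.840 → step 28: x=-0.106, v=-0.063, θ=0.015, ω=0.015
apply F[28]=+0.795 → step 29: x=-0.107, v=-0.056, θ=0.015, ω=0.010
apply F[29]=+0.752 → step 30: x=-0.109, v=-0.049, θ=0.015, ω=0.006
apply F[30]=+0.712 → step 31: x=-0.109, v=-0.043, θ=0.015, ω=0.002
apply F[31]=+0.674 → step 32: x=-0.110, v=-0.037, θ=0.015, ω=-0.002
apply F[32]=+0.638 → step 33: x=-0.111, v=-0.031, θ=0.015, ω=-0.005
apply F[33]=+0.605 → step 34: x=-0.111, v=-0.026, θ=0.015, ω=-0.007
apply F[34]=+0.573 → step 35: x=-0.112, v=-0.021, θ=0.015, ω=-0.009
apply F[35]=+0.543 → step 36: x=-0.112, v=-0.017, θ=0.015, ω=-0.011
Max |angle| over trajectory = 0.082 rad; bound = 0.125 → within bound.

Answer: yes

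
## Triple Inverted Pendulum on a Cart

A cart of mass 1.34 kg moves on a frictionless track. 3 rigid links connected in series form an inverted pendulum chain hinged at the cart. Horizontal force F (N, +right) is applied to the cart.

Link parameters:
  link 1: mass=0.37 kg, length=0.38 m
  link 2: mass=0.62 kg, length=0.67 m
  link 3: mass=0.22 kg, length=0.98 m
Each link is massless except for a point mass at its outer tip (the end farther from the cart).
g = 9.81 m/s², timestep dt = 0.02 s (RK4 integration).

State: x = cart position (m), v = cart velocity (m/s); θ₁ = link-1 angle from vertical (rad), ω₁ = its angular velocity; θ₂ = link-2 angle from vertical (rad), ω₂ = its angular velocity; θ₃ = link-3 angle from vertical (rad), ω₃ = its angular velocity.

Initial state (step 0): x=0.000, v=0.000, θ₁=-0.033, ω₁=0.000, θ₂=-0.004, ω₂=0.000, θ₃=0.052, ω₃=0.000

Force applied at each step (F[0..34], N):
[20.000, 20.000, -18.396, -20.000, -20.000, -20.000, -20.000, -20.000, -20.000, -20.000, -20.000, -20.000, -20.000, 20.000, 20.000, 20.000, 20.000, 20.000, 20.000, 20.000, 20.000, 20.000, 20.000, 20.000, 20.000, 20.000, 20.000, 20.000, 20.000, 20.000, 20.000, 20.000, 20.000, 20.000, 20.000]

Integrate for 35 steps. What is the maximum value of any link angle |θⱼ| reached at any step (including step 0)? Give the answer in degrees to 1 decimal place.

Answer: 190.9°

Derivation:
apply F[0]=+20.000 → step 1: x=0.003, v=0.304, θ₁=-0.042, ω₁=-0.854, θ₂=-0.004, ω₂=0.023, θ₃=0.052, ω₃=0.014
apply F[1]=+20.000 → step 2: x=0.012, v=0.611, θ₁=-0.067, ω₁=-1.735, θ₂=-0.003, ω₂=0.058, θ₃=0.053, ω₃=0.027
apply F[2]=-18.396 → step 3: x=0.022, v=0.351, θ₁=-0.096, ω₁=-1.191, θ₂=-0.001, ω₂=0.130, θ₃=0.053, ω₃=0.042
apply F[3]=-20.000 → step 4: x=0.026, v=0.073, θ₁=-0.115, ω₁=-0.653, θ₂=0.002, ω₂=0.235, θ₃=0.054, ω₃=0.057
apply F[4]=-20.000 → step 5: x=0.025, v=-0.202, θ₁=-0.123, ω₁=-0.156, θ₂=0.008, ω₂=0.361, θ₃=0.056, ω₃=0.072
apply F[5]=-20.000 → step 6: x=0.018, v=-0.477, θ₁=-0.121, ω₁=0.325, θ₂=0.017, ω₂=0.499, θ₃=0.057, ω₃=0.085
apply F[6]=-20.000 → step 7: x=0.006, v=-0.753, θ₁=-0.110, ω₁=0.815, θ₂=0.028, ω₂=0.638, θ₃=0.059, ω₃=0.095
apply F[7]=-20.000 → step 8: x=-0.012, v=-1.033, θ₁=-0.088, ω₁=1.339, θ₂=0.042, ω₂=0.768, θ₃=0.061, ω₃=0.102
apply F[8]=-20.000 → step 9: x=-0.036, v=-1.320, θ₁=-0.056, ω₁=1.920, θ₂=0.059, ω₂=0.878, θ₃=0.063, ω₃=0.105
apply F[9]=-20.000 → step 10: x=-0.065, v=-1.613, θ₁=-0.011, ω₁=2.581, θ₂=0.077, ω₂=0.956, θ₃=0.065, ω₃=0.104
apply F[10]=-20.000 → step 11: x=-0.100, v=-1.913, θ₁=0.048, ω₁=3.333, θ₂=0.097, ω₂=0.997, θ₃=0.067, ω₃=0.101
apply F[11]=-20.000 → step 12: x=-0.142, v=-2.215, θ₁=0.123, ω₁=4.159, θ₂=0.117, ω₂=1.006, θ₃=0.069, ω₃=0.099
apply F[12]=-20.000 → step 13: x=-0.189, v=-2.510, θ₁=0.214, ω₁=4.999, θ₂=0.137, ω₂=1.012, θ₃=0.071, ω₃=0.101
apply F[13]=+20.000 → step 14: x=-0.236, v=-2.230, θ₁=0.309, ω₁=4.476, θ₂=0.157, ω₂=0.968, θ₃=0.073, ω₃=0.093
apply F[14]=+20.000 → step 15: x=-0.278, v=-1.968, θ₁=0.395, ω₁=4.132, θ₂=0.175, ω₂=0.868, θ₃=0.075, ω₃=0.079
apply F[15]=+20.000 → step 16: x=-0.315, v=-1.721, θ₁=0.475, ω₁=3.948, θ₂=0.191, ω₂=0.712, θ₃=0.076, ω₃=0.060
apply F[16]=+20.000 → step 17: x=-0.347, v=-1.483, θ₁=0.554, ω₁=3.896, θ₂=0.204, ω₂=0.512, θ₃=0.077, ω₃=0.039
apply F[17]=+20.000 → step 18: x=-0.374, v=-1.251, θ₁=0.632, ω₁=3.950, θ₂=0.212, ω₂=0.279, θ₃=0.078, ω₃=0.017
apply F[18]=+20.000 → step 19: x=-0.397, v=-1.020, θ₁=0.712, ω₁=4.080, θ₂=0.215, ω₂=0.026, θ₃=0.078, ω₃=-0.003
apply F[19]=+20.000 → step 20: x=-0.415, v=-0.787, θ₁=0.795, ω₁=4.265, θ₂=0.213, ω₂=-0.233, θ₃=0.078, ω₃=-0.020
apply F[20]=+20.000 → step 21: x=-0.429, v=-0.550, θ₁=0.883, ω₁=4.485, θ₂=0.205, ω₂=-0.487, θ₃=0.077, ω₃=-0.034
apply F[21]=+20.000 → step 22: x=-0.437, v=-0.305, θ₁=0.975, ω₁=4.727, θ₂=0.193, ω₂=-0.726, θ₃=0.076, ω₃=-0.043
apply F[22]=+20.000 → step 23: x=-0.441, v=-0.052, θ₁=1.072, ω₁=4.986, θ₂=0.177, ω₂=-0.939, θ₃=0.075, ω₃=-0.049
apply F[23]=+20.000 → step 24: x=-0.439, v=0.209, θ₁=1.174, ω₁=5.261, θ₂=0.156, ω₂=-1.121, θ₃=0.074, ω₃=-0.051
apply F[24]=+20.000 → step 25: x=-0.432, v=0.479, θ₁=1.283, ω₁=5.559, θ₂=0.132, ω₂=-1.264, θ₃=0.073, ω₃=-0.052
apply F[25]=+20.000 → step 26: x=-0.420, v=0.759, θ₁=1.397, ω₁=5.894, θ₂=0.106, ω₂=-1.360, θ₃=0.072, ω₃=-0.052
apply F[26]=+20.000 → step 27: x=-0.402, v=1.050, θ₁=1.519, ω₁=6.285, θ₂=0.078, ω₂=-1.399, θ₃=0.071, ω₃=-0.052
apply F[27]=+20.000 → step 28: x=-0.378, v=1.355, θ₁=1.649, ω₁=6.764, θ₂=0.050, ω₂=-1.367, θ₃=0.070, ω₃=-0.052
apply F[28]=+20.000 → step 29: x=-0.348, v=1.677, θ₁=1.790, ω₁=7.377, θ₂=0.024, ω₂=-1.236, θ₃=0.069, ω₃=-0.052
apply F[29]=+20.000 → step 30: x=-0.311, v=2.026, θ₁=1.946, ω₁=8.206, θ₂=0.002, ω₂=-0.964, θ₃=0.068, ω₃=-0.051
apply F[30]=+20.000 → step 31: x=-0.266, v=2.417, θ₁=2.121, ω₁=9.391, θ₂=-0.013, ω₂=-0.469, θ₃=0.067, ω₃=-0.046
apply F[31]=+20.000 → step 32: x=-0.213, v=2.879, θ₁=2.325, ω₁=11.206, θ₂=-0.015, ω₂=0.400, θ₃=0.066, ω₃=-0.030
apply F[32]=+20.000 → step 33: x=-0.150, v=3.469, θ₁=2.577, ω₁=14.197, θ₂=0.007, ω₂=1.951, θ₃=0.066, ω₃=0.009
apply F[33]=+20.000 → step 34: x=-0.074, v=4.217, θ₁=2.906, ω₁=19.067, θ₂=0.071, ω₂=4.616, θ₃=0.067, ω₃=0.050
apply F[34]=+20.000 → step 35: x=0.016, v=4.551, θ₁=3.332, ω₁=22.396, θ₂=0.191, ω₂=6.852, θ₃=0.066, ω₃=-0.206
Max |angle| over trajectory = 3.332 rad = 190.9°.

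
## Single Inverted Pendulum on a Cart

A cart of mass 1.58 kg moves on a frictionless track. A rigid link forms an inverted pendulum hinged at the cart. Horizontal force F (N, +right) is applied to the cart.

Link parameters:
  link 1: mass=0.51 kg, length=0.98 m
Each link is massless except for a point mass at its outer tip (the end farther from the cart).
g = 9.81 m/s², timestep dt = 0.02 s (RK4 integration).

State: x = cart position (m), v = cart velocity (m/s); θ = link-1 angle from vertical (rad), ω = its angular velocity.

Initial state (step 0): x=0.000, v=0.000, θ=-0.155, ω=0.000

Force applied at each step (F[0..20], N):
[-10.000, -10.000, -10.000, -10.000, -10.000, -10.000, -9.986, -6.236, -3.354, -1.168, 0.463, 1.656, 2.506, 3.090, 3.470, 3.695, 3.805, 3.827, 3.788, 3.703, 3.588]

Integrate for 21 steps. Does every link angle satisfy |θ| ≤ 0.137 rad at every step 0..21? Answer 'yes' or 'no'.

Answer: no

Derivation:
apply F[0]=-10.000 → step 1: x=-0.001, v=-0.116, θ=-0.154, ω=0.086
apply F[1]=-10.000 → step 2: x=-0.005, v=-0.232, θ=-0.152, ω=0.173
apply F[2]=-10.000 → step 3: x=-0.010, v=-0.349, θ=-0.147, ω=0.261
apply F[3]=-10.000 → step 4: x=-0.019, v=-0.466, θ=-0.141, ω=0.350
apply F[4]=-10.000 → step 5: x=-0.029, v=-0.583, θ=-0.133, ω=0.441
apply F[5]=-10.000 → step 6: x=-0.042, v=-0.701, θ=-0.123, ω=0.535
apply F[6]=-9.986 → step 7: x=-0.057, v=-0.820, θ=-0.112, ω=0.632
apply F[7]=-6.236 → step 8: x=-0.074, v=-0.892, θ=-0.099, ω=0.684
apply F[8]=-3.354 → step 9: x=-0.092, v=-0.929, θ=-0.085, ω=0.703
apply F[9]=-1.168 → step 10: x=-0.111, v=-0.939, θ=-0.071, ω=0.698
apply F[10]=+0.463 → step 11: x=-0.130, v=-0.929, θ=-0.057, ω=0.675
apply F[11]=+1.656 → step 12: x=-0.148, v=-0.905, θ=-0.044, ω=0.641
apply F[12]=+2.506 → step 13: x=-0.166, v=-0.871, θ=-0.032, ω=0.598
apply F[13]=+3.090 → step 14: x=-0.183, v=-0.831, θ=-0.020, ω=0.552
apply F[14]=+3.470 → step 15: x=-0.199, v=-0.786, θ=-0.009, ω=0.503
apply F[15]=+3.695 → step 16: x=-0.214, v=-0.739, θ=0.000, ω=0.454
apply F[16]=+3.805 → step 17: x=-0.229, v=-0.691, θ=0.009, ω=0.406
apply F[17]=+3.827 → step 18: x=-0.242, v=-0.643, θ=0.016, ω=0.360
apply F[18]=+3.788 → step 19: x=-0.254, v=-0.597, θ=0.023, ω=0.316
apply F[19]=+3.703 → step 20: x=-0.266, v=-0.551, θ=0.029, ω=0.276
apply F[20]=+3.588 → step 21: x=-0.276, v=-0.508, θ=0.034, ω=0.238
Max |angle| over trajectory = 0.155 rad; bound = 0.137 → exceeded.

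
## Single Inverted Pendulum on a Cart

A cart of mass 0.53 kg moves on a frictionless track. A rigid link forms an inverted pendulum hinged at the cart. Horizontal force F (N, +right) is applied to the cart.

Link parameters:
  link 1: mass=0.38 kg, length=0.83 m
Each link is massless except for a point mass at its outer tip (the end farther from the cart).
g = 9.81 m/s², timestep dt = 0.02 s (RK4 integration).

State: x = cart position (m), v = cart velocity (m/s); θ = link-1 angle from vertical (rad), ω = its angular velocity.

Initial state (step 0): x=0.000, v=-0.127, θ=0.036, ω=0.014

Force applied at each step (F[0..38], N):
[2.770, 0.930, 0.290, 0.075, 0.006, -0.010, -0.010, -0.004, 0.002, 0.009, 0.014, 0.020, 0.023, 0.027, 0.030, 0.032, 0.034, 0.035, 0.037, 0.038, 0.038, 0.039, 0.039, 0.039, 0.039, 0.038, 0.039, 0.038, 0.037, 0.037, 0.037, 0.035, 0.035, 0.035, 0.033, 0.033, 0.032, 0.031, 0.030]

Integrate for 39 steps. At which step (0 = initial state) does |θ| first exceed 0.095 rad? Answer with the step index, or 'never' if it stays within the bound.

apply F[0]=+2.770 → step 1: x=-0.002, v=-0.028, θ=0.035, ω=-0.097
apply F[1]=+0.930 → step 2: x=-0.002, v=0.003, θ=0.033, ω=-0.126
apply F[2]=+0.290 → step 3: x=-0.002, v=0.009, θ=0.030, ω=-0.126
apply F[3]=+0.075 → step 4: x=-0.002, v=0.008, θ=0.028, ω=-0.118
apply F[4]=+0.006 → step 5: x=-0.001, v=0.004, θ=0.026, ω=-0.107
apply F[5]=-0.010 → step 6: x=-0.001, v=0.001, θ=0.024, ω=-0.096
apply F[6]=-0.010 → step 7: x=-0.001, v=-0.003, θ=0.022, ω=-0.087
apply F[7]=-0.004 → step 8: x=-0.001, v=-0.006, θ=0.020, ω=-0.078
apply F[8]=+0.002 → step 9: x=-0.002, v=-0.009, θ=0.019, ω=-0.070
apply F[9]=+0.009 → step 10: x=-0.002, v=-0.011, θ=0.017, ω=-0.063
apply F[10]=+0.014 → step 11: x=-0.002, v=-0.013, θ=0.016, ω=-0.057
apply F[11]=+0.020 → step 12: x=-0.002, v=-0.014, θ=0.015, ω=-0.052
apply F[12]=+0.023 → step 13: x=-0.003, v=-0.016, θ=0.014, ω=-0.047
apply F[13]=+0.027 → step 14: x=-0.003, v=-0.016, θ=0.013, ω=-0.042
apply F[14]=+0.030 → step 15: x=-0.003, v=-0.017, θ=0.012, ω=-0.039
apply F[15]=+0.032 → step 16: x=-0.004, v=-0.018, θ=0.012, ω=-0.035
apply F[16]=+0.034 → step 17: x=-0.004, v=-0.018, θ=0.011, ω=-0.032
apply F[17]=+0.035 → step 18: x=-0.004, v=-0.018, θ=0.010, ω=-0.029
apply F[18]=+0.037 → step 19: x=-0.005, v=-0.018, θ=0.010, ω=-0.027
apply F[19]=+0.038 → step 20: x=-0.005, v=-0.018, θ=0.009, ω=-0.025
apply F[20]=+0.038 → step 21: x=-0.005, v=-0.018, θ=0.009, ω=-0.023
apply F[21]=+0.039 → step 22: x=-0.006, v=-0.018, θ=0.008, ω=-0.021
apply F[22]=+0.039 → step 23: x=-0.006, v=-0.017, θ=0.008, ω=-0.019
apply F[23]=+0.039 → step 24: x=-0.006, v=-0.017, θ=0.008, ω=-0.018
apply F[24]=+0.039 → step 25: x=-0.007, v=-0.017, θ=0.007, ω=-0.017
apply F[25]=+0.038 → step 26: x=-0.007, v=-0.016, θ=0.007, ω=-0.016
apply F[26]=+0.039 → step 27: x=-0.007, v=-0.016, θ=0.007, ω=-0.015
apply F[27]=+0.038 → step 28: x=-0.008, v=-0.015, θ=0.006, ω=-0.014
apply F[28]=+0.037 → step 29: x=-0.008, v=-0.015, θ=0.006, ω=-0.013
apply F[29]=+0.037 → step 30: x=-0.008, v=-0.014, θ=0.006, ω=-0.012
apply F[30]=+0.037 → step 31: x=-0.009, v=-0.013, θ=0.006, ω=-0.011
apply F[31]=+0.035 → step 32: x=-0.009, v=-0.013, θ=0.005, ω=-0.011
apply F[32]=+0.035 → step 33: x=-0.009, v=-0.012, θ=0.005, ω=-0.010
apply F[33]=+0.035 → step 34: x=-0.009, v=-0.012, θ=0.005, ω=-0.010
apply F[34]=+0.033 → step 35: x=-0.010, v=-0.011, θ=0.005, ω=-0.009
apply F[35]=+0.033 → step 36: x=-0.010, v=-0.011, θ=0.005, ω=-0.009
apply F[36]=+0.032 → step 37: x=-0.010, v=-0.010, θ=0.004, ω=-0.008
apply F[37]=+0.031 → step 38: x=-0.010, v=-0.009, θ=0.004, ω=-0.008
apply F[38]=+0.030 → step 39: x=-0.010, v=-0.009, θ=0.004, ω=-0.008
max |θ| = 0.036 ≤ 0.095 over all 40 states.

Answer: never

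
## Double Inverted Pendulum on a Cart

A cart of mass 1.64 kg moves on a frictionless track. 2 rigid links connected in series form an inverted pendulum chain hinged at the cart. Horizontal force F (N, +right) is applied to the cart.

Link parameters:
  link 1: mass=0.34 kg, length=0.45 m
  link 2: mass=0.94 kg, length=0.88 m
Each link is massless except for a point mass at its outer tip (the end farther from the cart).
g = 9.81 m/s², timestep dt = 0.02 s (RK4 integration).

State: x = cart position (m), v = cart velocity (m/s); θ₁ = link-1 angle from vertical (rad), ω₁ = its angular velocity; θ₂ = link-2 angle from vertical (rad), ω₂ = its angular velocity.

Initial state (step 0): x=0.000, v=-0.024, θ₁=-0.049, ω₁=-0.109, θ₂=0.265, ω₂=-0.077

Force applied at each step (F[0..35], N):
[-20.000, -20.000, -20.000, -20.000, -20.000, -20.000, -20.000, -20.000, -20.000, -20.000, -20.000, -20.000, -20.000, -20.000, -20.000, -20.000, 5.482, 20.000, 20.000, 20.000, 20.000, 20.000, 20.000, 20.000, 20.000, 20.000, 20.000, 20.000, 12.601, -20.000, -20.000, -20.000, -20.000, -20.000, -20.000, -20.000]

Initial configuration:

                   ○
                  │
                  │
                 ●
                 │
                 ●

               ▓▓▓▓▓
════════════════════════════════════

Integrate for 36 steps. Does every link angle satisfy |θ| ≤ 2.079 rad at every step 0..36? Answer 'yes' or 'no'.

Answer: no

Derivation:
apply F[0]=-20.000 → step 1: x=-0.003, v=-0.262, θ₁=-0.049, ω₁=0.100, θ₂=0.266, ω₂=0.140
apply F[1]=-20.000 → step 2: x=-0.010, v=-0.499, θ₁=-0.045, ω₁=0.313, θ₂=0.271, ω₂=0.356
apply F[2]=-20.000 → step 3: x=-0.023, v=-0.738, θ₁=-0.036, ω₁=0.539, θ₂=0.280, ω₂=0.567
apply F[3]=-20.000 → step 4: x=-0.040, v=-0.979, θ₁=-0.023, ω₁=0.786, θ₂=0.293, ω₂=0.771
apply F[4]=-20.000 → step 5: x=-0.062, v=-1.221, θ₁=-0.005, ω₁=1.063, θ₂=0.311, ω₂=0.963
apply F[5]=-20.000 → step 6: x=-0.089, v=-1.465, θ₁=0.020, ω₁=1.380, θ₂=0.332, ω₂=1.138
apply F[6]=-20.000 → step 7: x=-0.121, v=-1.712, θ₁=0.051, ω₁=1.748, θ₂=0.356, ω₂=1.291
apply F[7]=-20.000 → step 8: x=-0.157, v=-1.962, θ₁=0.090, ω₁=2.176, θ₂=0.383, ω₂=1.414
apply F[8]=-20.000 → step 9: x=-0.199, v=-2.212, θ₁=0.138, ω₁=2.676, θ₂=0.412, ω₂=1.500
apply F[9]=-20.000 → step 10: x=-0.246, v=-2.460, θ₁=0.197, ω₁=3.253, θ₂=0.443, ω₂=1.542
apply F[10]=-20.000 → step 11: x=-0.297, v=-2.702, θ₁=0.269, ω₁=3.903, θ₂=0.474, ω₂=1.534
apply F[11]=-20.000 → step 12: x=-0.354, v=-2.930, θ₁=0.354, ω₁=4.600, θ₂=0.504, ω₂=1.483
apply F[12]=-20.000 → step 13: x=-0.414, v=-3.130, θ₁=0.453, ω₁=5.285, θ₂=0.533, ω₂=1.415
apply F[13]=-20.000 → step 14: x=-0.479, v=-3.293, θ₁=0.565, ω₁=5.864, θ₂=0.561, ω₂=1.382
apply F[14]=-20.000 → step 15: x=-0.546, v=-3.415, θ₁=0.686, ω₁=6.252, θ₂=0.589, ω₂=1.440
apply F[15]=-20.000 → step 16: x=-0.615, v=-3.504, θ₁=0.813, ω₁=6.426, θ₂=0.619, ω₂=1.622
apply F[16]=+5.482 → step 17: x=-0.684, v=-3.353, θ₁=0.941, ω₁=6.330, θ₂=0.653, ω₂=1.763
apply F[17]=+20.000 → step 18: x=-0.748, v=-3.080, θ₁=1.066, ω₁=6.255, θ₂=0.689, ω₂=1.827
apply F[18]=+20.000 → step 19: x=-0.807, v=-2.806, θ₁=1.191, ω₁=6.252, θ₂=0.726, ω₂=1.900
apply F[19]=+20.000 → step 20: x=-0.860, v=-2.529, θ₁=1.317, ω₁=6.307, θ₂=0.765, ω₂=1.992
apply F[20]=+20.000 → step 21: x=-0.908, v=-2.247, θ₁=1.444, ω₁=6.405, θ₂=0.806, ω₂=2.113
apply F[21]=+20.000 → step 22: x=-0.950, v=-1.957, θ₁=1.573, ω₁=6.537, θ₂=0.850, ω₂=2.271
apply F[22]=+20.000 → step 23: x=-0.986, v=-1.659, θ₁=1.706, ω₁=6.692, θ₂=0.897, ω₂=2.478
apply F[23]=+20.000 → step 24: x=-1.016, v=-1.353, θ₁=1.841, ω₁=6.859, θ₂=0.949, ω₂=2.742
apply F[24]=+20.000 → step 25: x=-1.040, v=-1.038, θ₁=1.980, ω₁=7.026, θ₂=1.007, ω₂=3.072
apply F[25]=+20.000 → step 26: x=-1.058, v=-0.717, θ₁=2.122, ω₁=7.174, θ₂=1.073, ω₂=3.476
apply F[26]=+20.000 → step 27: x=-1.069, v=-0.393, θ₁=2.267, ω₁=7.274, θ₂=1.147, ω₂=3.960
apply F[27]=+20.000 → step 28: x=-1.074, v=-0.068, θ₁=2.412, ω₁=7.288, θ₂=1.231, ω₂=4.522
apply F[28]=+12.601 → step 29: x=-1.073, v=0.167, θ₁=2.555, ω₁=6.983, θ₂=1.329, ω₂=5.203
apply F[29]=-20.000 → step 30: x=-1.071, v=0.006, θ₁=2.682, ω₁=5.614, θ₂=1.442, ω₂=6.073
apply F[30]=-20.000 → step 31: x=-1.073, v=-0.179, θ₁=2.778, ω₁=3.917, θ₂=1.571, ω₂=6.825
apply F[31]=-20.000 → step 32: x=-1.078, v=-0.378, θ₁=2.836, ω₁=1.889, θ₂=1.714, ω₂=7.522
apply F[32]=-20.000 → step 33: x=-1.088, v=-0.575, θ₁=2.851, ω₁=-0.517, θ₂=1.872, ω₂=8.307
apply F[33]=-20.000 → step 34: x=-1.101, v=-0.734, θ₁=2.812, ω₁=-3.511, θ₂=2.049, ω₂=9.462
apply F[34]=-20.000 → step 35: x=-1.116, v=-0.725, θ₁=2.704, ω₁=-7.482, θ₂=2.257, ω₂=11.489
apply F[35]=-20.000 → step 36: x=-1.125, v=-0.071, θ₁=2.520, ω₁=-9.825, θ₂=2.511, ω₂=13.511
Max |angle| over trajectory = 2.851 rad; bound = 2.079 → exceeded.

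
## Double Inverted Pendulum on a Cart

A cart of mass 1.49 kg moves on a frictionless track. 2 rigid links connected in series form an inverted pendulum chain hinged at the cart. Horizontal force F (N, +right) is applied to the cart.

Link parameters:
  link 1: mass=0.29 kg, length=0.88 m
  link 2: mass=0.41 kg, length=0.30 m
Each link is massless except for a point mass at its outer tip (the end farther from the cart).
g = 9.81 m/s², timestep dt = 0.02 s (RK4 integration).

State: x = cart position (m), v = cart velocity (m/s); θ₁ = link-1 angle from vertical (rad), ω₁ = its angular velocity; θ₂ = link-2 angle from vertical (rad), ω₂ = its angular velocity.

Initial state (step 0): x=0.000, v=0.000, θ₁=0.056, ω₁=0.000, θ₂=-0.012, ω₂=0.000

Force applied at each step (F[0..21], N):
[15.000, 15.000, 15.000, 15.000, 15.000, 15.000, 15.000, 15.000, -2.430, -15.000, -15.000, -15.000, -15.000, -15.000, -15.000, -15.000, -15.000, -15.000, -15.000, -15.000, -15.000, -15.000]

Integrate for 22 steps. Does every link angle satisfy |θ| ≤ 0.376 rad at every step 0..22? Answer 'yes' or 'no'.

Answer: yes

Derivation:
apply F[0]=+15.000 → step 1: x=0.002, v=0.196, θ₁=0.054, ω₁=-0.188, θ₂=-0.013, ω₂=-0.112
apply F[1]=+15.000 → step 2: x=0.008, v=0.392, θ₁=0.048, ω₁=-0.378, θ₂=-0.016, ω₂=-0.220
apply F[2]=+15.000 → step 3: x=0.018, v=0.590, θ₁=0.039, ω₁=-0.572, θ₂=-0.022, ω₂=-0.321
apply F[3]=+15.000 → step 4: x=0.031, v=0.788, θ₁=0.026, ω₁=-0.772, θ₂=-0.029, ω₂=-0.411
apply F[4]=+15.000 → step 5: x=0.049, v=0.988, θ₁=0.008, ω₁=-0.980, θ₂=-0.038, ω₂=-0.487
apply F[5]=+15.000 → step 6: x=0.071, v=1.189, θ₁=-0.014, ω₁=-1.198, θ₂=-0.049, ω₂=-0.544
apply F[6]=+15.000 → step 7: x=0.097, v=1.393, θ₁=-0.040, ω₁=-1.428, θ₂=-0.060, ω₂=-0.579
apply F[7]=+15.000 → step 8: x=0.127, v=1.598, θ₁=-0.071, ω₁=-1.670, θ₂=-0.072, ω₂=-0.592
apply F[8]=-2.430 → step 9: x=0.158, v=1.571, θ₁=-0.104, ω₁=-1.662, θ₂=-0.083, ω₂=-0.580
apply F[9]=-15.000 → step 10: x=0.188, v=1.380, θ₁=-0.136, ω₁=-1.481, θ₂=-0.095, ω₂=-0.536
apply F[10]=-15.000 → step 11: x=0.214, v=1.191, θ₁=-0.164, ω₁=-1.318, θ₂=-0.105, ω₂=-0.461
apply F[11]=-15.000 → step 12: x=0.236, v=1.006, θ₁=-0.188, ω₁=-1.171, θ₂=-0.113, ω₂=-0.354
apply F[12]=-15.000 → step 13: x=0.254, v=0.824, θ₁=-0.211, ω₁=-1.040, θ₂=-0.119, ω₂=-0.216
apply F[13]=-15.000 → step 14: x=0.269, v=0.644, θ₁=-0.230, ω₁=-0.923, θ₂=-0.121, ω₂=-0.047
apply F[14]=-15.000 → step 15: x=0.280, v=0.467, θ₁=-0.248, ω₁=-0.820, θ₂=-0.120, ω₂=0.157
apply F[15]=-15.000 → step 16: x=0.287, v=0.291, θ₁=-0.263, ω₁=-0.731, θ₂=-0.115, ω₂=0.397
apply F[16]=-15.000 → step 17: x=0.291, v=0.117, θ₁=-0.277, ω₁=-0.655, θ₂=-0.104, ω₂=0.677
apply F[17]=-15.000 → step 18: x=0.292, v=-0.056, θ₁=-0.289, ω₁=-0.592, θ₂=-0.087, ω₂=1.001
apply F[18]=-15.000 → step 19: x=0.289, v=-0.228, θ₁=-0.301, ω₁=-0.541, θ₂=-0.064, ω₂=1.374
apply F[19]=-15.000 → step 20: x=0.283, v=-0.400, θ₁=-0.311, ω₁=-0.500, θ₂=-0.032, ω₂=1.797
apply F[20]=-15.000 → step 21: x=0.273, v=-0.573, θ₁=-0.321, ω₁=-0.468, θ₂=0.009, ω₂=2.270
apply F[21]=-15.000 → step 22: x=0.260, v=-0.746, θ₁=-0.330, ω₁=-0.441, θ₂=0.059, ω₂=2.790
Max |angle| over trajectory = 0.330 rad; bound = 0.376 → within bound.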